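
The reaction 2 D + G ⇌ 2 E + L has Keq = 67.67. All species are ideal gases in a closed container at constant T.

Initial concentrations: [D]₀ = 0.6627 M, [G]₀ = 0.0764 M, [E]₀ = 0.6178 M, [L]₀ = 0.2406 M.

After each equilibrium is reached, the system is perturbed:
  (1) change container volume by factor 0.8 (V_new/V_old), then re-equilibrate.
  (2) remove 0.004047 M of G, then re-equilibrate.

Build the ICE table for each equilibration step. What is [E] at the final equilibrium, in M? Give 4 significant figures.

Q₀ = 2.737 vs Keq = 67.67 ⇒ Q<K, forward
Step 1:
                   D          G          E          L
  I           0.6627     0.0764     0.6178     0.2406
  C          -0.1344   -0.06718     0.1344    0.06718
  E           0.5283   0.009218     0.7522     0.3078
  solve Keq expr → x = 0.06718; check Q = 67.67
Then change container volume by factor 0.8 (V_new/V_old).
Step 2:
                   D          G          E          L
  I           0.6604    0.01152     0.9402     0.3847
  C                0          0          0          0
  E           0.6604    0.01152     0.9402     0.3847
  solve Keq expr → x = 0; check Q = 67.67
Then remove 0.004047 M of G.
Step 3:
                   D          G          E          L
  I           0.6604   0.007476     0.9402     0.3847
  C         0.007067   0.003533  -0.007067  -0.003533
  E           0.6675    0.01101     0.9331     0.3812
  solve Keq expr → x = -0.003533; check Q = 67.67

[E]_eq = 0.9331 M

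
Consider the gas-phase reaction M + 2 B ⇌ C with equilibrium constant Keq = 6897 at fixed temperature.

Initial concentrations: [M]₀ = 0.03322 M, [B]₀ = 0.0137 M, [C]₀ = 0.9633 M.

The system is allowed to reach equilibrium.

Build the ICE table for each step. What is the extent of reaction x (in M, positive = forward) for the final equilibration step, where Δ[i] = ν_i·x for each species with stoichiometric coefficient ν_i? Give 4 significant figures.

Q₀ = 1.5450e+05 vs Keq = 6897 ⇒ Q>K, reverse
Step 1:
                    M           B           C
  init        0.03322      0.0137      0.9633
  Δ            0.0188     0.03761     -0.0188
  eq          0.05202     0.05131      0.9445
  solve Keq expr → x = -0.0188; check Q = 6897

x = -0.0188 M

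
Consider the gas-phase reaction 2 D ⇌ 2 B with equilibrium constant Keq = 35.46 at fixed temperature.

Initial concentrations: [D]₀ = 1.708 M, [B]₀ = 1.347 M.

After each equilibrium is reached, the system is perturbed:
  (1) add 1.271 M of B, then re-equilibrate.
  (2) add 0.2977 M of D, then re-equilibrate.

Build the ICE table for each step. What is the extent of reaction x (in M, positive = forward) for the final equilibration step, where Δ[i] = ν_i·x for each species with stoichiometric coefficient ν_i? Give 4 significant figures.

Q₀ = 0.622 vs Keq = 35.46 ⇒ Q<K, forward
Step 1:
                  D         B
  I           1.708     1.347
  C          -1.269     1.269
  E          0.4393     2.616
  solve Keq expr → x = 0.6344; check Q = 35.46
Then add 1.271 M of B.
Step 2:
                  D         B
  I          0.4393     3.887
  C          0.1828   -0.1828
  E           0.622     3.704
  solve Keq expr → x = -0.09138; check Q = 35.46
Then add 0.2977 M of D.
Step 3:
                  D         B
  I          0.9197     3.704
  C         -0.2549    0.2549
  E          0.6648     3.959
  solve Keq expr → x = 0.1274; check Q = 35.46

x = 0.1274 M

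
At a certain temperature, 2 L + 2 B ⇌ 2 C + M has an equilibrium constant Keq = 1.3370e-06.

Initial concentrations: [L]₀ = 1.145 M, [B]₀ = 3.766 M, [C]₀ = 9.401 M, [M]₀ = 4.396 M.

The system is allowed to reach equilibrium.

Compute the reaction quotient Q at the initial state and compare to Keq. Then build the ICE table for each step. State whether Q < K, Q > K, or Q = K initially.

Q₀ = 20.89; Q > K (proceeds reverse)

Q₀ = 20.89 vs Keq = 1.3370e-06 ⇒ Q>K, reverse
Step 1:
                  L         B         C         M
  I           1.145     3.766     9.401     4.396
  C           8.708     8.708    -8.708    -4.354
  E           9.853     12.47    0.6931   0.04204
  solve Keq expr → x = -4.354; check Q = 1.3370e-06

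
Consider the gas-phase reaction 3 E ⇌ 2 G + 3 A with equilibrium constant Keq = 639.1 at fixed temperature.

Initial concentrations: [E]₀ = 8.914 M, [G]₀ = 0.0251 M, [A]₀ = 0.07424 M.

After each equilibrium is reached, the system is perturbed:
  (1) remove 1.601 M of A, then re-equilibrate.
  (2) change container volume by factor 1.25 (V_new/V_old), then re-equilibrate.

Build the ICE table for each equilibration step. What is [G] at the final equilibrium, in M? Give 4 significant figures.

Q₀ = 3.6395e-10 vs Keq = 639.1 ⇒ Q<K, forward
Step 1:
                  E         G         A
  I           8.914    0.0251   0.07424
  C          -6.748     4.498     6.748
  E           2.166     4.524     6.822
  solve Keq expr → x = 2.249; check Q = 639.1
Then remove 1.601 M of A.
Step 2:
                  E         G         A
  I           2.166     4.524     5.221
  C         -0.3413    0.2275    0.3413
  E           1.825     4.751     5.562
  solve Keq expr → x = 0.1138; check Q = 639.1
Then change container volume by factor 1.25 (V_new/V_old).
Step 3:
                  E         G         A
  I            1.46     3.801      4.45
  C         -0.1407   0.09383    0.1407
  E           1.319     3.895     4.591
  solve Keq expr → x = 0.04691; check Q = 639.1

[G]_eq = 3.895 M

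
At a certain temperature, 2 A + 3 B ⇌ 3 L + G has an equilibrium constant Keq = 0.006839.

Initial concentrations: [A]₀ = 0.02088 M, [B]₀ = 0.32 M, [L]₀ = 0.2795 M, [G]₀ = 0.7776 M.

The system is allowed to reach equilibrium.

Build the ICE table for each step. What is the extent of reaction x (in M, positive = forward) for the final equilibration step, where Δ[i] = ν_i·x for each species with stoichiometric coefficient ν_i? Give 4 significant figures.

Q₀ = 1188 vs Keq = 0.006839 ⇒ Q>K, reverse
Step 1:
                   A          B          L          G
  init       0.02088       0.32     0.2795     0.7776
  Δ           0.1607      0.241     -0.241   -0.08033
  eq          0.1815      0.561     0.0385     0.6973
  solve Keq expr → x = -0.08033; check Q = 0.006839

x = -0.08033 M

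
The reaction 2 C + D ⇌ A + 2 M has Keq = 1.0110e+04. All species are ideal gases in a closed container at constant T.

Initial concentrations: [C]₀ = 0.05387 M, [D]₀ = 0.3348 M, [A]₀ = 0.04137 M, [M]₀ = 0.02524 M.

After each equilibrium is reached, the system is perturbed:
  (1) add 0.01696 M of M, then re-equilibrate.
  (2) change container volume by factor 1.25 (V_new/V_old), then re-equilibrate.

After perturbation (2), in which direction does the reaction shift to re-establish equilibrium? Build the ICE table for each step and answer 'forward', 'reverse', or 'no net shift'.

Q₀ = 0.02713 vs Keq = 1.0110e+04 ⇒ Q<K, forward
Step 1:
                  C         D         A         M
  I         0.05387    0.3348   0.04137   0.02524
  C         -0.0535  -0.02675   0.02675    0.0535
  E       3.6826e-04     0.308   0.06812   0.07874
  solve Keq expr → x = 0.02675; check Q = 1.0110e+04
Then add 0.01696 M of M.
Step 2:
                  C         D         A         M
  I       3.6826e-04     0.308   0.06812    0.0957
  C       7.8793e-05 3.9397e-05 -3.9397e-05 -7.8793e-05
  E       4.4706e-04    0.3081   0.06808   0.09562
  solve Keq expr → x = -3.9397e-05; check Q = 1.0110e+04
Then change container volume by factor 1.25 (V_new/V_old).
Step 3:
                  C         D         A         M
  I       3.5765e-04    0.2465   0.05447    0.0765
  C               0         0         0         0
  E       3.5765e-04    0.2465   0.05447    0.0765
  solve Keq expr → x = 0; check Q = 1.0110e+04

Direction: no net shift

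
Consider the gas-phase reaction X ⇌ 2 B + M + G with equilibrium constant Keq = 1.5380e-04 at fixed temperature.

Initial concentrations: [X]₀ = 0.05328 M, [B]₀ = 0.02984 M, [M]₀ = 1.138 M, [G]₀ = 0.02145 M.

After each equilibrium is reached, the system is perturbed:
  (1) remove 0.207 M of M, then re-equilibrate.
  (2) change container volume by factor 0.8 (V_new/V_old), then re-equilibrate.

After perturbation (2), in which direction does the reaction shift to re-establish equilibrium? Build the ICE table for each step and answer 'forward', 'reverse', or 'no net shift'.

Direction: reverse

Q₀ = 4.0795e-04 vs Keq = 1.5380e-04 ⇒ Q>K, reverse
Step 1:
                  X         B         M         G
  init      0.05328   0.02984     1.138   0.02145
  Δ        0.004264 -0.008528 -0.004264 -0.004264
  eq        0.05754   0.02131     1.134   0.01719
  solve Keq expr → x = -0.004264; check Q = 1.5380e-04
Then remove 0.207 M of M.
Step 2:
                  X         B         M         G
  init      0.05754   0.02131    0.9267   0.01719
  Δ       -7.8580e-04  0.001572 7.8580e-04 7.8580e-04
  eq        0.05676   0.02288    0.9275   0.01797
  solve Keq expr → x = 7.8580e-04; check Q = 1.5380e-04
Then change container volume by factor 0.8 (V_new/V_old).
Step 3:
                  X         B         M         G
  init      0.07095    0.0286     1.159   0.02246
  Δ        0.003046 -0.006093 -0.003046 -0.003046
  eq        0.07399   0.02251     1.156   0.01942
  solve Keq expr → x = -0.003046; check Q = 1.5380e-04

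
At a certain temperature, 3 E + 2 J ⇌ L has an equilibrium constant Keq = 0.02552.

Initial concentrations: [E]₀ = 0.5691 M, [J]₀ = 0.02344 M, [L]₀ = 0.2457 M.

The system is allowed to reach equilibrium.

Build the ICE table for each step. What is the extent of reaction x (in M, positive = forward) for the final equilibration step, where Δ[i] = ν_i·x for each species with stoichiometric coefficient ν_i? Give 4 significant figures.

Q₀ = 2426 vs Keq = 0.02552 ⇒ Q>K, reverse
Step 1:
                   E          J          L
  init        0.5691    0.02344     0.2457
  Δ           0.6996     0.4664    -0.2332
  eq           1.269     0.4898     0.0125
  solve Keq expr → x = -0.2332; check Q = 0.02552

x = -0.2332 M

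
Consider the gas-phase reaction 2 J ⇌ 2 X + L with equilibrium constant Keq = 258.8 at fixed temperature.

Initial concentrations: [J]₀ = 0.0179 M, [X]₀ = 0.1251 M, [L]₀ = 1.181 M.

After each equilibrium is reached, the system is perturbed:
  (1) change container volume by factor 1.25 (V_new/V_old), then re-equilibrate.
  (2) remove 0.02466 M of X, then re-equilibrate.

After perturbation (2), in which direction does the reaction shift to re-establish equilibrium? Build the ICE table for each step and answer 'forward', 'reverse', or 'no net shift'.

Direction: forward

Q₀ = 57.68 vs Keq = 258.8 ⇒ Q<K, forward
Step 1:
                    J           X           L
  I            0.0179      0.1251       1.181
  C         -0.008835    0.008835    0.004418
  E          0.009065      0.1339       1.185
  solve Keq expr → x = 0.004418; check Q = 258.8
Then change container volume by factor 1.25 (V_new/V_old).
Step 2:
                    J           X           L
  I          0.007252      0.1071      0.9483
  C       -7.2071e-04  7.2071e-04  3.6036e-04
  E          0.006531      0.1079      0.9487
  solve Keq expr → x = 3.6036e-04; check Q = 258.8
Then remove 0.02466 M of X.
Step 3:
                    J           X           L
  I          0.006531     0.08321      0.9487
  C         -0.001406    0.001406  7.0301e-04
  E          0.005125     0.08462      0.9494
  solve Keq expr → x = 7.0301e-04; check Q = 258.8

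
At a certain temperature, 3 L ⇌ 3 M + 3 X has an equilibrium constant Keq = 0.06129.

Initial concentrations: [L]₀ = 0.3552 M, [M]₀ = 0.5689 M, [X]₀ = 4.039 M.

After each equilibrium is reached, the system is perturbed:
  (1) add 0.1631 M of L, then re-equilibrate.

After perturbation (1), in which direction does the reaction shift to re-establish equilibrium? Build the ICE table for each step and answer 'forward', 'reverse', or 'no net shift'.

Q₀ = 270.7 vs Keq = 0.06129 ⇒ Q>K, reverse
Step 1:
                    L           M           X
  Initial      0.3552      0.5689       4.039
  Change       0.4768     -0.4768     -0.4768
  Equil         0.832     0.09209       3.562
  solve Keq expr → x = -0.1589; check Q = 0.06129
Then add 0.1631 M of L.
Step 2:
                    L           M           X
  Initial      0.9951     0.09209       3.562
  Change     -0.01582     0.01582     0.01582
  Equil        0.9793      0.1079       3.578
  solve Keq expr → x = 0.005274; check Q = 0.06129

Direction: forward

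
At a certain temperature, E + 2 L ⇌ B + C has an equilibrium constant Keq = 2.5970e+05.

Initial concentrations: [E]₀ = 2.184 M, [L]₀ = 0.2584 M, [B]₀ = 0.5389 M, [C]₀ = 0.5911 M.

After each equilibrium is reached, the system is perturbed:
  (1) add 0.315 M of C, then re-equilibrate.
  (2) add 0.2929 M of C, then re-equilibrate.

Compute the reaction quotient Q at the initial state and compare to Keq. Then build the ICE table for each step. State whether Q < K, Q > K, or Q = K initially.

Q₀ = 2.184; Q < K (proceeds forward)

Q₀ = 2.184 vs Keq = 2.5970e+05 ⇒ Q<K, forward
Step 1:
                    E           L           B           C
  Initial       2.184      0.2584      0.5389      0.5911
  Change      -0.1287     -0.2575      0.1287      0.1287
  Equil         2.055  9.4888e-04      0.6676      0.7198
  solve Keq expr → x = 0.1287; check Q = 2.5970e+05
Then add 0.315 M of C.
Step 2:
                    E           L           B           C
  Initial       2.055  9.4888e-04      0.6676       1.035
  Change   9.4335e-05  1.8867e-04 -9.4335e-05 -9.4335e-05
  Equil         2.055    0.001138      0.6675       1.035
  solve Keq expr → x = -9.4335e-05; check Q = 2.5970e+05
Then add 0.2929 M of C.
Step 3:
                    E           L           B           C
  Initial       2.055    0.001138      0.6675       1.328
  Change   7.5425e-05  1.5085e-04 -7.5425e-05 -7.5425e-05
  Equil         2.055    0.001288      0.6675       1.328
  solve Keq expr → x = -7.5425e-05; check Q = 2.5970e+05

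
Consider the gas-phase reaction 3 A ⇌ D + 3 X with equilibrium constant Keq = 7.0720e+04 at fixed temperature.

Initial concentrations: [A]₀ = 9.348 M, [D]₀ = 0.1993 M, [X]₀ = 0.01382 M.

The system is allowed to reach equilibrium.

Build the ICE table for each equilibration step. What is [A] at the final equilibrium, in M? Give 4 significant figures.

Q₀ = 6.4398e-10 vs Keq = 7.0720e+04 ⇒ Q<K, forward
Step 1:
                    A           D           X
  Initial       9.348      0.1993     0.01382
  Change       -9.026       3.009       9.026
  Equil        0.3224       3.208       9.039
  solve Keq expr → x = 3.009; check Q = 7.0720e+04

[A]_eq = 0.3224 M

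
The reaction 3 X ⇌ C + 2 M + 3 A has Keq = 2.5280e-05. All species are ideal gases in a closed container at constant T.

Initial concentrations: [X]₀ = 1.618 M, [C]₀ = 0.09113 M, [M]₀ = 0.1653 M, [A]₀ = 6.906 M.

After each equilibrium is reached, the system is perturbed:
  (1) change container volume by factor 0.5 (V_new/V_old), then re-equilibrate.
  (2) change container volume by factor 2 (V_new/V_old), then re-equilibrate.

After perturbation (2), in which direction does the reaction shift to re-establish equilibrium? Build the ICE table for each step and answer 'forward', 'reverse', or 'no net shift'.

Q₀ = 0.1936 vs Keq = 2.5280e-05 ⇒ Q>K, reverse
Step 1:
                  X         C         M         A
  Initial     1.618   0.09113    0.1653     6.906
  Change     0.2378  -0.07926   -0.1585   -0.2378
  Equil       1.856   0.01187  0.006776     6.668
  solve Keq expr → x = -0.07926; check Q = 2.5280e-05
Then change container volume by factor 0.5 (V_new/V_old).
Step 2:
                  X         C         M         A
  Initial     3.712   0.02374   0.01355     13.34
  Change    0.01237 -0.004124 -0.008247  -0.01237
  Equil       3.724   0.01961  0.005305     13.32
  solve Keq expr → x = -0.004124; check Q = 2.5280e-05
Then change container volume by factor 2 (V_new/V_old).
Step 3:
                  X         C         M         A
  Initial     1.862  0.009806  0.002652     6.662
  Change  -0.006185  0.002062  0.004124  0.006185
  Equil       1.856   0.01187  0.006776     6.668
  solve Keq expr → x = 0.002062; check Q = 2.5280e-05

Direction: forward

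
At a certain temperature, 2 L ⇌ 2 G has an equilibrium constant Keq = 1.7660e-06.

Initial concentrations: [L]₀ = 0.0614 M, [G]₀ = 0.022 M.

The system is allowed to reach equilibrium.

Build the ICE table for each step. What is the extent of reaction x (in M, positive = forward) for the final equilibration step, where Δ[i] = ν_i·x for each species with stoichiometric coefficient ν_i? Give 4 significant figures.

Q₀ = 0.1284 vs Keq = 1.7660e-06 ⇒ Q>K, reverse
Step 1:
                    L           G
  init         0.0614       0.022
  Δ           0.02189    -0.02189
  eq          0.08329  1.1068e-04
  solve Keq expr → x = -0.01094; check Q = 1.7660e-06

x = -0.01094 M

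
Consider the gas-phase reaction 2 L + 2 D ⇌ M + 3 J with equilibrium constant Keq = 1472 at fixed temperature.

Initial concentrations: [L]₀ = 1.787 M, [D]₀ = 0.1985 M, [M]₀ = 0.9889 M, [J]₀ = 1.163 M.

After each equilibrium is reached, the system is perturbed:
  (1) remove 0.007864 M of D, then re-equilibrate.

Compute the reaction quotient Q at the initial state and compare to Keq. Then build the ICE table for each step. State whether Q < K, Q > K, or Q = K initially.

Q₀ = 12.36 vs Keq = 1472 ⇒ Q<K, forward
Step 1:
                   L          D          M          J
  Initial      1.787     0.1985     0.9889      1.163
  Change     -0.1703    -0.1703    0.08514     0.2554
  Equil        1.617    0.02822      1.074      1.418
  solve Keq expr → x = 0.08514; check Q = 1472
Then remove 0.007864 M of D.
Step 2:
                   L          D          M          J
  Initial      1.617    0.02036      1.074      1.418
  Change    0.007361   0.007361  -0.003681   -0.01104
  Equil        1.624    0.02772       1.07      1.407
  solve Keq expr → x = -0.003681; check Q = 1472

Q₀ = 12.36; Q < K (proceeds forward)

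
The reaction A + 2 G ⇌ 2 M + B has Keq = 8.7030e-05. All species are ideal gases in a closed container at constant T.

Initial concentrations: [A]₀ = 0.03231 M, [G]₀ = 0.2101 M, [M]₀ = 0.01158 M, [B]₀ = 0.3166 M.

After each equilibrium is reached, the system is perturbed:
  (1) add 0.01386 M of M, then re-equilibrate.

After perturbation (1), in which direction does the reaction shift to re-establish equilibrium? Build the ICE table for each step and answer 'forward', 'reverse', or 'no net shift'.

Direction: reverse

Q₀ = 0.02977 vs Keq = 8.7030e-05 ⇒ Q>K, reverse
Step 1:
                    A           G           M           B
  init        0.03231      0.2101     0.01158      0.3166
  Δ          0.005431     0.01086    -0.01086   -0.005431
  eq          0.03774       0.221  7.1790e-04      0.3112
  solve Keq expr → x = -0.005431; check Q = 8.7030e-05
Then add 0.01386 M of M.
Step 2:
                    A           G           M           B
  init        0.03774       0.221     0.01458      0.3112
  Δ           0.00687     0.01374    -0.01374    -0.00687
  eq          0.04461      0.2347  8.3834e-04      0.3043
  solve Keq expr → x = -0.00687; check Q = 8.7030e-05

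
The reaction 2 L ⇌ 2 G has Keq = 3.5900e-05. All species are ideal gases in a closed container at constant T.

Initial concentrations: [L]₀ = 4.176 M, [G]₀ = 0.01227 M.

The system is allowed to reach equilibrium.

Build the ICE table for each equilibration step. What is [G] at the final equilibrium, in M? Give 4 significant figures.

Q₀ = 8.6331e-06 vs Keq = 3.5900e-05 ⇒ Q<K, forward
Step 1:
                    L           G
  Initial       4.176     0.01227
  Change     -0.01268     0.01268
  Equil         4.163     0.02495
  solve Keq expr → x = 0.006338; check Q = 3.5900e-05

[G]_eq = 0.02495 M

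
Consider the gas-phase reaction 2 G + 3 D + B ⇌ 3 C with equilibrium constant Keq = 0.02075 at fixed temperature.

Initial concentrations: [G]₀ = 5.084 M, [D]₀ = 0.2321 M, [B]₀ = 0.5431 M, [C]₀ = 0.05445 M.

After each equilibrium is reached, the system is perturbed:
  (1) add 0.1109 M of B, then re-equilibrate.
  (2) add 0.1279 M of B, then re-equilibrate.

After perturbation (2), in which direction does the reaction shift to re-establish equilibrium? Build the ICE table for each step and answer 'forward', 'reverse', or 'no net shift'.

Direction: forward

Q₀ = 9.1977e-04 vs Keq = 0.02075 ⇒ Q<K, forward
Step 1:
                   G          D          B          C
  Initial      5.084     0.2321     0.5431    0.05445
  Change    -0.03906   -0.05859   -0.01953    0.05859
  Equil        5.045     0.1735     0.5236      0.113
  solve Keq expr → x = 0.01953; check Q = 0.02075
Then add 0.1109 M of B.
Step 2:
                   G          D          B          C
  Initial      5.045     0.1735     0.6345      0.113
  Change   -0.002888  -0.004333  -0.001444   0.004333
  Equil        5.042     0.1692      0.633     0.1174
  solve Keq expr → x = 0.001444; check Q = 0.02075
Then add 0.1279 M of B.
Step 3:
                   G          D          B          C
  Initial      5.042     0.1692     0.7609     0.1174
  Change   -0.002803  -0.004204  -0.001401   0.004204
  Equil        5.039      0.165     0.7595     0.1216
  solve Keq expr → x = 0.001401; check Q = 0.02075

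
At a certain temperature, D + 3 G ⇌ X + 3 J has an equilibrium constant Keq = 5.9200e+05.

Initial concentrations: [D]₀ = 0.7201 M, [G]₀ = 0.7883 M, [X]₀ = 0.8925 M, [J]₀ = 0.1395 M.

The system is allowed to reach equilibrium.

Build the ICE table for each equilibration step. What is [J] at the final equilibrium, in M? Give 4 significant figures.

[J]_eq = 0.9131 M

Q₀ = 0.006869 vs Keq = 5.9200e+05 ⇒ Q<K, forward
Step 1:
                  D         G         X         J
  I          0.7201    0.7883    0.8925    0.1395
  C         -0.2579   -0.7736    0.2579    0.7736
  E          0.4622   0.01474      1.15    0.9131
  solve Keq expr → x = 0.2579; check Q = 5.9200e+05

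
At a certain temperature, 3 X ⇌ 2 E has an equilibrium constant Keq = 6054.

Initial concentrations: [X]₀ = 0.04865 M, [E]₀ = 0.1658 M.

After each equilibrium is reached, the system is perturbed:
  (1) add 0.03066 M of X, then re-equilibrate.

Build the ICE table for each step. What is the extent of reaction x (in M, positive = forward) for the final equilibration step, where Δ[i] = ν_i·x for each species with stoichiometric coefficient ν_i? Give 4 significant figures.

Q₀ = 238.7 vs Keq = 6054 ⇒ Q<K, forward
Step 1:
                    X           E
  init        0.04865      0.1658
  Δ          -0.03075      0.0205
  eq           0.0179      0.1863
  solve Keq expr → x = 0.01025; check Q = 6054
Then add 0.03066 M of X.
Step 2:
                    X           E
  init        0.04856      0.1863
  Δ          -0.02942     0.01962
  eq          0.01913      0.2059
  solve Keq expr → x = 0.009808; check Q = 6054

x = 0.009808 M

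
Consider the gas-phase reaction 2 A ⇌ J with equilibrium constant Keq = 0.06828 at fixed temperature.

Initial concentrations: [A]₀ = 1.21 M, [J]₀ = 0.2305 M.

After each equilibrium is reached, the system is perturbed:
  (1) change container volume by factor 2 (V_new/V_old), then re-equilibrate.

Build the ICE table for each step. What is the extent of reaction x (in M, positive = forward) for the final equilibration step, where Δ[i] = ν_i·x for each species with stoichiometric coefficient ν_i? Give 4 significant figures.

Q₀ = 0.1574 vs Keq = 0.06828 ⇒ Q>K, reverse
Step 1:
                  A         J
  init         1.21    0.2305
  Δ          0.1924  -0.09621
  eq          1.402    0.1343
  solve Keq expr → x = -0.09621; check Q = 0.06828
Then change container volume by factor 2 (V_new/V_old).
Step 2:
                  A         J
  init       0.7012   0.06715
  Δ         0.05599    -0.028
  eq         0.7572   0.03915
  solve Keq expr → x = -0.028; check Q = 0.06828

x = -0.028 M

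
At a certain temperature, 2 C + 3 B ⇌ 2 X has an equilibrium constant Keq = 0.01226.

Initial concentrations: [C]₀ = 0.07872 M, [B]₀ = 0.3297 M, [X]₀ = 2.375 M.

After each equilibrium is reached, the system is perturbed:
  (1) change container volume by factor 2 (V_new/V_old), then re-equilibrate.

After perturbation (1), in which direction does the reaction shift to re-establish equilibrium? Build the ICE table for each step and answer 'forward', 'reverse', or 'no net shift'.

Direction: reverse

Q₀ = 2.5398e+04 vs Keq = 0.01226 ⇒ Q>K, reverse
Step 1:
                   C          B          X
  init       0.07872     0.3297      2.375
  Δ            1.571      2.356     -1.571
  eq            1.65      2.686     0.8041
  solve Keq expr → x = -0.7855; check Q = 0.01226
Then change container volume by factor 2 (V_new/V_old).
Step 2:
                   C          B          X
  init        0.8248      1.343      0.402
  Δ           0.1762     0.2643    -0.1762
  eq           1.001      1.607     0.2259
  solve Keq expr → x = -0.08809; check Q = 0.01226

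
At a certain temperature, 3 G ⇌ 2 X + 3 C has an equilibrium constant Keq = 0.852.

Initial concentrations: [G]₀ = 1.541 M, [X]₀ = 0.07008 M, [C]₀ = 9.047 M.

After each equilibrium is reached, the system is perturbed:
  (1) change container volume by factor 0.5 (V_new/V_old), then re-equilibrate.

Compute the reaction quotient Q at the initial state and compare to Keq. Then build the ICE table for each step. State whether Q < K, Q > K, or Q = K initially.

Q₀ = 0.9938 vs Keq = 0.852 ⇒ Q>K, reverse
Step 1:
                  G         X         C
  I           1.541   0.07008     9.047
  C        0.007009 -0.004672 -0.007009
  E           1.548   0.06541      9.04
  solve Keq expr → x = -0.002336; check Q = 0.852
Then change container volume by factor 0.5 (V_new/V_old).
Step 2:
                  G         X         C
  I           3.096    0.1308     18.08
  C         0.09287  -0.06191  -0.09287
  E           3.189    0.0689     17.99
  solve Keq expr → x = -0.03096; check Q = 0.852

Q₀ = 0.9938; Q > K (proceeds reverse)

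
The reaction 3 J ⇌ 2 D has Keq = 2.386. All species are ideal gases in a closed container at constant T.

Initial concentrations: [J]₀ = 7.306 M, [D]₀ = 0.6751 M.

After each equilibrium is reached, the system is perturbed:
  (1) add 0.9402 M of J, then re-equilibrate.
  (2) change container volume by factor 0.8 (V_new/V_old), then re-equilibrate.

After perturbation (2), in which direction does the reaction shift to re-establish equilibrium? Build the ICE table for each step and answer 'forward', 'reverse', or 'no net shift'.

Direction: forward

Q₀ = 0.001169 vs Keq = 2.386 ⇒ Q<K, forward
Step 1:
                    J           D
  init          7.306      0.6751
  Δ            -5.346       3.564
  eq             1.96       4.239
  solve Keq expr → x = 1.782; check Q = 2.386
Then add 0.9402 M of J.
Step 2:
                    J           D
  init            2.9       4.239
  Δ           -0.7825      0.5217
  eq            2.118       4.761
  solve Keq expr → x = 0.2608; check Q = 2.386
Then change container volume by factor 0.8 (V_new/V_old).
Step 3:
                    J           D
  init          2.647       5.951
  Δ           -0.1604      0.1069
  eq            2.487       6.058
  solve Keq expr → x = 0.05347; check Q = 2.386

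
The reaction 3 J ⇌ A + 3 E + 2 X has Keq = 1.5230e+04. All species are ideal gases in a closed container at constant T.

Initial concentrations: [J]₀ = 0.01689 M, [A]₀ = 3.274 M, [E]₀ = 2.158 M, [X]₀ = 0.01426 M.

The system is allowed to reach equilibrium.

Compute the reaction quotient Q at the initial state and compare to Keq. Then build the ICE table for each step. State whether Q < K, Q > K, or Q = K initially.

Q₀ = 1389; Q < K (proceeds forward)

Q₀ = 1389 vs Keq = 1.5230e+04 ⇒ Q<K, forward
Step 1:
                    J           A           E           X
  Initial     0.01689       3.274       2.158     0.01426
  Change    -0.007555    0.002518    0.007555    0.005037
  Equil      0.009335       3.277       2.166      0.0193
  solve Keq expr → x = 0.002518; check Q = 1.5230e+04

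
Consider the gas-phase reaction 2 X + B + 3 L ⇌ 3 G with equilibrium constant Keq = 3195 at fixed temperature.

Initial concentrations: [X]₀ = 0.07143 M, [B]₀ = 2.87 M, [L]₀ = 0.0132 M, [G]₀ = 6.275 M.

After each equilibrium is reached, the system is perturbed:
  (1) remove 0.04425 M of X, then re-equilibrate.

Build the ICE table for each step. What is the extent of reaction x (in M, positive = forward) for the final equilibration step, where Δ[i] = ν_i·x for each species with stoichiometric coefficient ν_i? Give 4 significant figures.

x = -0.007743 M

Q₀ = 7.3363e+09 vs Keq = 3195 ⇒ Q>K, reverse
Step 1:
                   X          B          L          G
  Initial    0.07143       2.87     0.0132      6.275
  Change      0.3259      0.163     0.4889    -0.4889
  Equil       0.3974      3.033     0.5021      5.786
  solve Keq expr → x = -0.163; check Q = 3195
Then remove 0.04425 M of X.
Step 2:
                   X          B          L          G
  Initial     0.3531      3.033     0.5021      5.786
  Change     0.01549   0.007743    0.02323   -0.02323
  Equil       0.3686      3.041     0.5253      5.763
  solve Keq expr → x = -0.007743; check Q = 3195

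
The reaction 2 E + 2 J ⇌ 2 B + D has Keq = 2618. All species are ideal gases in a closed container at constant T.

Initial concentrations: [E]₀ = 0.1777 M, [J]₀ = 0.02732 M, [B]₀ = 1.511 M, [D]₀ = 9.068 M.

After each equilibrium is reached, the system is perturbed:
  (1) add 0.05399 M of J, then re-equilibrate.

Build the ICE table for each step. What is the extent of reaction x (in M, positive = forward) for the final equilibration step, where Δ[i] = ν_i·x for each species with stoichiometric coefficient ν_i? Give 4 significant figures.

Q₀ = 8.7842e+05 vs Keq = 2618 ⇒ Q>K, reverse
Step 1:
                  E         J         B         D
  I          0.1777   0.02732     1.511     9.068
  C           0.186     0.186    -0.186    -0.093
  E          0.3637    0.2133     1.325     8.975
  solve Keq expr → x = -0.093; check Q = 2618
Then add 0.05399 M of J.
Step 2:
                  E         J         B         D
  I          0.3637    0.2673     1.325     8.975
  C        -0.02966  -0.02966   0.02966   0.01483
  E           0.334    0.2376     1.355      8.99
  solve Keq expr → x = 0.01483; check Q = 2618

x = 0.01483 M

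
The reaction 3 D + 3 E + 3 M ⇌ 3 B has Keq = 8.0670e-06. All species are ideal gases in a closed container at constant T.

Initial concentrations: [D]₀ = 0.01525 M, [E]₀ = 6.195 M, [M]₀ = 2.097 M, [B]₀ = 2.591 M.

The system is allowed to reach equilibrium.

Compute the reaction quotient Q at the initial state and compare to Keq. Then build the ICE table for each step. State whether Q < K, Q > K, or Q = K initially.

Q₀ = 2237 vs Keq = 8.0670e-06 ⇒ Q>K, reverse
Step 1:
                   D          E          M          B
  I          0.01525      6.195      2.097      2.591
  C            1.629      1.629      1.629     -1.629
  E            1.645      7.824      3.726     0.9617
  solve Keq expr → x = -0.5431; check Q = 8.0670e-06

Q₀ = 2237; Q > K (proceeds reverse)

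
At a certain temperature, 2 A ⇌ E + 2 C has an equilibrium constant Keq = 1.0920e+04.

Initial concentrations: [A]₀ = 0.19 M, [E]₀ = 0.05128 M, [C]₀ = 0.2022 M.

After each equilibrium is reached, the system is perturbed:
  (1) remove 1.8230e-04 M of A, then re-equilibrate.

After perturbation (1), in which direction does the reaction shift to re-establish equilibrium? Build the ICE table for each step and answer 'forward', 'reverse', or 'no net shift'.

Direction: reverse

Q₀ = 0.05808 vs Keq = 1.0920e+04 ⇒ Q<K, forward
Step 1:
                    A           E           C
  init           0.19     0.05128      0.2022
  Δ           -0.1886     0.09429      0.1886
  eq         0.001427      0.1456      0.3908
  solve Keq expr → x = 0.09429; check Q = 1.0920e+04
Then remove 1.8230e-04 M of A.
Step 2:
                    A           E           C
  init       0.001244      0.1456      0.3908
  Δ        1.8119e-04 -9.0597e-05 -1.8119e-04
  eq         0.001426      0.1455      0.3906
  solve Keq expr → x = -9.0597e-05; check Q = 1.0920e+04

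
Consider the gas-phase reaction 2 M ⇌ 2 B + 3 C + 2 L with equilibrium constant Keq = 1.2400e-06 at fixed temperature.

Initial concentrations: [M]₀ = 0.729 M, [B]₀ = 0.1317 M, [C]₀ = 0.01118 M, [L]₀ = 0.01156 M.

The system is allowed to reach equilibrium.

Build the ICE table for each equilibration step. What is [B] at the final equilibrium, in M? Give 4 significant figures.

Q₀ = 6.0948e-12 vs Keq = 1.2400e-06 ⇒ Q<K, forward
Step 1:
                  M         B         C         L
  I           0.729    0.1317   0.01118   0.01156
  C        -0.07318   0.07318    0.1098   0.07318
  E          0.6558    0.2049    0.1209   0.08474
  solve Keq expr → x = 0.03659; check Q = 1.2400e-06

[B]_eq = 0.2049 M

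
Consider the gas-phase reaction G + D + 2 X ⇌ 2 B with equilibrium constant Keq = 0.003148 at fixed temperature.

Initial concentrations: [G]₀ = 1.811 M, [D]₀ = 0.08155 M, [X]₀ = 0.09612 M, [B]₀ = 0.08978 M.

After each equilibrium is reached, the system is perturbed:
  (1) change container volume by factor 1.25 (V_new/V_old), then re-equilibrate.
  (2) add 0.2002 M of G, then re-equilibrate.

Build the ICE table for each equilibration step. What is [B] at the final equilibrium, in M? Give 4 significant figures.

[B]_eq = 0.003338 M

Q₀ = 5.907 vs Keq = 0.003148 ⇒ Q>K, reverse
Step 1:
                   G          D          X          B
  init         1.811    0.08155    0.09612    0.08978
  Δ          0.04246    0.04246    0.08491   -0.08491
  eq           1.853      0.124      0.181   0.004869
  solve Keq expr → x = -0.04246; check Q = 0.003148
Then change container volume by factor 1.25 (V_new/V_old).
Step 2:
                   G          D          X          B
  init         1.483     0.0992     0.1448   0.003896
  Δ       3.7823e-04 3.7823e-04 7.5647e-04 -7.5647e-04
  eq           1.483    0.09958     0.1456   0.003139
  solve Keq expr → x = -3.7823e-04; check Q = 0.003148
Then add 0.2002 M of G.
Step 3:
                   G          D          X          B
  init         1.683    0.09958     0.1456   0.003139
  Δ       -9.9413e-05 -9.9413e-05 -1.9883e-04 1.9883e-04
  eq           1.683    0.09948     0.1454   0.003338
  solve Keq expr → x = 9.9413e-05; check Q = 0.003148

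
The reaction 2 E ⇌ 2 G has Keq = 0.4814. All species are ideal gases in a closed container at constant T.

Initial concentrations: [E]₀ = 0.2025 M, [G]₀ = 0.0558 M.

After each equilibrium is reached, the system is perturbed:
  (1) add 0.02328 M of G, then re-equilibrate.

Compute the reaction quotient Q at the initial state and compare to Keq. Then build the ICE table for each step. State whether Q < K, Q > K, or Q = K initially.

Q₀ = 0.07593; Q < K (proceeds forward)

Q₀ = 0.07593 vs Keq = 0.4814 ⇒ Q<K, forward
Step 1:
                   E          G
  I           0.2025     0.0558
  C         -0.05001    0.05001
  E           0.1525     0.1058
  solve Keq expr → x = 0.025; check Q = 0.4814
Then add 0.02328 M of G.
Step 2:
                   E          G
  I           0.1525     0.1291
  C          0.01374   -0.01374
  E           0.1662     0.1153
  solve Keq expr → x = -0.006872; check Q = 0.4814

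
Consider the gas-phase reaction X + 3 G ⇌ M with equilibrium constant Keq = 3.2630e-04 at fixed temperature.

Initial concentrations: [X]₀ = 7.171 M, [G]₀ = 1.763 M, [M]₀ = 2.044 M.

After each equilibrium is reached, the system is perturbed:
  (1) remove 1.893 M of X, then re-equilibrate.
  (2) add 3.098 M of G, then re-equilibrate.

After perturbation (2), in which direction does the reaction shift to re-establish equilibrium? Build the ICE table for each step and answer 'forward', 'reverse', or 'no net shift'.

Q₀ = 0.05202 vs Keq = 3.2630e-04 ⇒ Q>K, reverse
Step 1:
                    X           G           M
  Initial       7.171       1.763       2.044
  Change        1.426       4.277      -1.426
  Equil         8.597        6.04      0.6182
  solve Keq expr → x = -1.426; check Q = 3.2630e-04
Then remove 1.893 M of X.
Step 2:
                    X           G           M
  Initial       6.704        6.04      0.6182
  Change      0.07457      0.2237    -0.07457
  Equil         6.778       6.264      0.5436
  solve Keq expr → x = -0.07457; check Q = 3.2630e-04
Then add 3.098 M of G.
Step 3:
                    X           G           M
  Initial       6.778       9.362      0.5436
  Change      -0.4792      -1.438      0.4792
  Equil         6.299       7.924       1.023
  solve Keq expr → x = 0.4792; check Q = 3.2630e-04

Direction: forward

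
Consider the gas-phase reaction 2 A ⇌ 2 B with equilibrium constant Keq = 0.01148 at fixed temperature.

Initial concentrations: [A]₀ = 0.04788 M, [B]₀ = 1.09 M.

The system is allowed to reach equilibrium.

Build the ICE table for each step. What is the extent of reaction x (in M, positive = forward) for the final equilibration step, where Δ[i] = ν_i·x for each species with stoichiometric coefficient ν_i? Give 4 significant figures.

x = -0.4899 M

Q₀ = 518.3 vs Keq = 0.01148 ⇒ Q>K, reverse
Step 1:
                  A         B
  Initial   0.04788      1.09
  Change     0.9799   -0.9799
  Equil       1.028    0.1101
  solve Keq expr → x = -0.4899; check Q = 0.01148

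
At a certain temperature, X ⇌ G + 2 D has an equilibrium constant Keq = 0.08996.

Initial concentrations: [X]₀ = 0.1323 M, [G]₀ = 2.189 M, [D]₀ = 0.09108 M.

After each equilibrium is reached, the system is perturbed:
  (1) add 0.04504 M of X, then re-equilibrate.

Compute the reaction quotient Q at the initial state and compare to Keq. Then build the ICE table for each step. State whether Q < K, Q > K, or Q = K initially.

Q₀ = 0.1373 vs Keq = 0.08996 ⇒ Q>K, reverse
Step 1:
                    X           G           D
  init         0.1323       2.189     0.09108
  Δ          0.007567   -0.007567    -0.01513
  eq           0.1399       2.181     0.07595
  solve Keq expr → x = -0.007567; check Q = 0.08996
Then add 0.04504 M of X.
Step 2:
                    X           G           D
  init         0.1849       2.181     0.07595
  Δ         -0.005039    0.005039     0.01008
  eq           0.1799       2.186     0.08603
  solve Keq expr → x = 0.005039; check Q = 0.08996

Q₀ = 0.1373; Q > K (proceeds reverse)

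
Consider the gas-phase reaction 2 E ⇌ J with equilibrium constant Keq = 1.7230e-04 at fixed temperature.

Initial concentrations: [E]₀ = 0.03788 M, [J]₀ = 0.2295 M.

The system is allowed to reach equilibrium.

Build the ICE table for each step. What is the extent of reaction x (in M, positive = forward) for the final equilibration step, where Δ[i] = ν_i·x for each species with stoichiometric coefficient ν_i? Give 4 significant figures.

Q₀ = 159.9 vs Keq = 1.7230e-04 ⇒ Q>K, reverse
Step 1:
                    E           J
  init        0.03788      0.2295
  Δ            0.4589     -0.2295
  eq           0.4968  4.2525e-05
  solve Keq expr → x = -0.2295; check Q = 1.7230e-04

x = -0.2295 M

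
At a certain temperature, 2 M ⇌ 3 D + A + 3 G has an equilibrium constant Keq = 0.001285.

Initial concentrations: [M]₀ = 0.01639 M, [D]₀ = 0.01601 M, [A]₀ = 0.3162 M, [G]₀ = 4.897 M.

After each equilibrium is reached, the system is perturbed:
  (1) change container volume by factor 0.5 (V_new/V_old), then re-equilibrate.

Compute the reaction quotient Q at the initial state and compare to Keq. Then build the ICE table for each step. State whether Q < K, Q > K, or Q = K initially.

Q₀ = 0.5672; Q > K (proceeds reverse)

Q₀ = 0.5672 vs Keq = 0.001285 ⇒ Q>K, reverse
Step 1:
                   M          D          A          G
  I          0.01639    0.01601     0.3162      4.897
  C         0.008793   -0.01319  -0.004397   -0.01319
  E          0.02518    0.00282     0.3118      4.884
  solve Keq expr → x = -0.004397; check Q = 0.001285
Then change container volume by factor 0.5 (V_new/V_old).
Step 2:
                   M          D          A          G
  I          0.05037   0.005641     0.6236      9.768
  C         0.002535  -0.003803  -0.001268  -0.003803
  E           0.0529   0.001838     0.6223      9.764
  solve Keq expr → x = -0.001268; check Q = 0.001285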